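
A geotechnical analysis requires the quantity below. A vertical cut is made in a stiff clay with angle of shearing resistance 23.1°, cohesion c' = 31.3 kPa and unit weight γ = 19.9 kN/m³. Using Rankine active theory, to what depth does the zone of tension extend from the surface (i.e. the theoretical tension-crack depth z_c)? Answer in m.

4.76 m

K_a = tan²(45° − 23.1°/2) = 0.4364; √K_a = 0.6606.
The active pressure is zero where K_a γ z = 2c√K_a, so z_c = 2c/(γ√K_a) = 2×31.3/(19.9×0.6606) = 4.762 m.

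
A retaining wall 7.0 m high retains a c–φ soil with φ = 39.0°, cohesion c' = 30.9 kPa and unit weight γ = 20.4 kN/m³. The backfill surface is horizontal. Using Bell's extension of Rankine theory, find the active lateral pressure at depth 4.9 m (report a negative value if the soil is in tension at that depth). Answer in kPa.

-6.74 kPa

K_a = (1 − sin φ)/(1 + sin φ) = 0.2275.
σ_a = K_a γ z − 2c√K_a = 0.2275×20.4×4.9 − 2×30.9×0.4770 = -6.736 kPa.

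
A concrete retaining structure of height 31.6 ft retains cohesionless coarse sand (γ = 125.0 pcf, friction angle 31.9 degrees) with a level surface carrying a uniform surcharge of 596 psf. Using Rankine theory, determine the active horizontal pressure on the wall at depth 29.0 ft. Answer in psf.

K_a = (1 − sin φ)/(1 + sin φ) = 0.3085.
σ_v = γz + q = 125.0 × 29.0 + 596 = 4221 psf.
σ_h = K_a σ_v = 0.3085 × 4221 = 1302 psf.

1300 psf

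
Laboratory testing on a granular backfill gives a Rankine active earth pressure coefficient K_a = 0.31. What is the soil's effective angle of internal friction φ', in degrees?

31.8°

K_a = tan²(45° − φ/2) ⇒ 45° − φ/2 = arctan(√0.31) = 29.11°.
φ = 2(45° − 29.11°) = 31.78°.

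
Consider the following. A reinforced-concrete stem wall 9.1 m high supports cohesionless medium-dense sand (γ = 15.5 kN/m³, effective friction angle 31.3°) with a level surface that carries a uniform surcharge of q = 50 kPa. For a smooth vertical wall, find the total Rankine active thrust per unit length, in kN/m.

347 kN/m

K_a = tan²(45° − φ/2) = 0.3162.
Soil triangle: ½ K_a γ H² = 0.5×0.3162×15.5×9.1² = 202.9 kN/m.
Surcharge rectangle: K_a q H = 0.3162×50×9.1 = 143.9 kN/m.
Total = 202.9 + 143.9 = 346.8 kN/m.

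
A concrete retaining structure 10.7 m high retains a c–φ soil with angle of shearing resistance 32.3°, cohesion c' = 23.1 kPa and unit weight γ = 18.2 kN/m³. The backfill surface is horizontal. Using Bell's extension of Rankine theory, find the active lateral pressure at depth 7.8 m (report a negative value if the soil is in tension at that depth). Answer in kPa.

17.6 kPa

K_a = (1 − sin φ)/(1 + sin φ) = 0.3035.
σ_a = K_a γ z − 2c√K_a = 0.3035×18.2×7.8 − 2×23.1×0.5509 = 17.63 kPa.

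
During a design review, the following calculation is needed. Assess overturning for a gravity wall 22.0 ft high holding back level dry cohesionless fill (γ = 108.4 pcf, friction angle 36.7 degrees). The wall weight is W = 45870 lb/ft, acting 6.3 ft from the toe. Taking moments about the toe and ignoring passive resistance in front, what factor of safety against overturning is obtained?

K_a = tan²(45° − 36.7°/2) = 0.2519.
P_a = ½K_aγH² = 0.5×0.2519×108.4×22.0² = 6607 lb/ft, acting at H/3 = 7.333 ft above the base.
Overturning moment M_o = P_a × H/3 = 6607 × 7.333 = 48450.
Resisting moment M_r = W × 6.3 = 45870 × 6.3 = 289000.
FS_overturning = M_r/M_o = 289000/48450 = 5.964.

5.96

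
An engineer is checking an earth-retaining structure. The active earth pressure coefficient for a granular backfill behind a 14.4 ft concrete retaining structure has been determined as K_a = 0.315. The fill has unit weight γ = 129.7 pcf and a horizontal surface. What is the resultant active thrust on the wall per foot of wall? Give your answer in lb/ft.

4240 lb/ft

P = ½ K_a γ H² = 0.5 × 0.315 × 129.7 × 14.4² = 4236 lb/ft.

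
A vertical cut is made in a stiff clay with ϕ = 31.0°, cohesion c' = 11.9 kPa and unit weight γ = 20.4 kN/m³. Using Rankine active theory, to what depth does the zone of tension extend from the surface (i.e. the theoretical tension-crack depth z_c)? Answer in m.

K_a = tan²(45° − 31.0°/2) = 0.3201; √K_a = 0.5658.
The active pressure is zero where K_a γ z = 2c√K_a, so z_c = 2c/(γ√K_a) = 2×11.9/(20.4×0.5658) = 2.062 m.

2.06 m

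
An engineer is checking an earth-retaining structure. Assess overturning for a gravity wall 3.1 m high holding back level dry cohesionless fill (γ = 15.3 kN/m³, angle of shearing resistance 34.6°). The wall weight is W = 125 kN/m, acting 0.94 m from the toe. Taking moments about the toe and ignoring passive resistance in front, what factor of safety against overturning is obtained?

5.61

K_a = tan²(45° − 34.6°/2) = 0.2756.
P_a = ½K_aγH² = 0.5×0.2756×15.3×3.1² = 20.26 kN/m, acting at H/3 = 1.033 m above the base.
Overturning moment M_o = P_a × H/3 = 20.26 × 1.033 = 20.94.
Resisting moment M_r = W × 0.94 = 125 × 0.94 = 117.5.
FS_overturning = M_r/M_o = 117.5/20.94 = 5.611.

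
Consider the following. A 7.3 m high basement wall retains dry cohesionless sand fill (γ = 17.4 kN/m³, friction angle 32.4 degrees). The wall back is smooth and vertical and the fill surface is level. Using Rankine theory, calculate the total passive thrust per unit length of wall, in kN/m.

1530 kN/m

K_p = tan²(45° + φ/2) = 3.309.
P_p = ½ K_p γ H² = 0.5 × 3.309 × 17.4 × 7.3² = 1534 kN/m.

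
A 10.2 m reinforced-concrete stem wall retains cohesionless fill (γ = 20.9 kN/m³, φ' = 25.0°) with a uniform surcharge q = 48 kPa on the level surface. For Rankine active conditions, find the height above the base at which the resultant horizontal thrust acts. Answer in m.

K_a = 0.4059.
Triangular part P₁ = ½K_aγH² = 441.3 at H/3 = 3.400 m; rectangular part P₂ = K_a q H = 198.7 at H/2 = 5.100 m.
ȳ = (P₁·3.400 + P₂·5.100)/(P₁+P₂) = 3.928 m.

3.93 m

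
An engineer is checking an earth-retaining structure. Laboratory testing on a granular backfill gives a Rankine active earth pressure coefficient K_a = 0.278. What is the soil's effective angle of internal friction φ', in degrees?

K_a = tan²(45° − φ/2) ⇒ 45° − φ/2 = arctan(√0.278) = 27.80°.
φ = 2(45° − 27.80°) = 34.40°.

34.4°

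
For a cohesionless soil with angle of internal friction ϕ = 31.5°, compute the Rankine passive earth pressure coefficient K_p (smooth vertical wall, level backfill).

K_p = (1 + sin φ)/(1 − sin φ) = tan²(45° + 31.5°/2) = 3.188.

3.19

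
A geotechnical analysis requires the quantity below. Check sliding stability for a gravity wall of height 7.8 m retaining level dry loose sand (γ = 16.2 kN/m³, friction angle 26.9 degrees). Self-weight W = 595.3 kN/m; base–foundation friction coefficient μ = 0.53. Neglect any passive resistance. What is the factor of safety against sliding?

K_a = tan²(45° − 26.9°/2) = 0.3770.
P_a = ½K_aγH² = 0.5×0.3770×16.2×7.8² = 185.8 kN/m, acting at H/3 = 2.600 m above the base.
FS_sliding = μW / P_a = 0.53×595.3 / 185.8 = 1.698.

1.70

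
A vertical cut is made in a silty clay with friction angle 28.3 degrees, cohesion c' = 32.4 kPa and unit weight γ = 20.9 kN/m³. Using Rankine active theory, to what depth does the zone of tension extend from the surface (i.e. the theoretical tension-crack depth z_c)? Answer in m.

5.19 m

K_a = tan²(45° − 28.3°/2) = 0.3568; √K_a = 0.5973.
The active pressure is zero where K_a γ z = 2c√K_a, so z_c = 2c/(γ√K_a) = 2×32.4/(20.9×0.5973) = 5.191 m.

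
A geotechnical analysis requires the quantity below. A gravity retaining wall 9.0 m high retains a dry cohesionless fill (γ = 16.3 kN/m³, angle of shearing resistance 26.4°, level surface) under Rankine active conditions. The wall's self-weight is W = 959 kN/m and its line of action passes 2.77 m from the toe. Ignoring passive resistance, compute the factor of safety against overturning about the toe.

K_a = tan²(45° − 26.4°/2) = 0.3844.
P_a = ½K_aγH² = 0.5×0.3844×16.3×9.0² = 253.8 kN/m, acting at H/3 = 3.000 m above the base.
Overturning moment M_o = P_a × H/3 = 253.8 × 3.000 = 761.3.
Resisting moment M_r = W × 2.77 = 959 × 2.77 = 2656.
FS_overturning = M_r/M_o = 2656/761.3 = 3.489.

3.49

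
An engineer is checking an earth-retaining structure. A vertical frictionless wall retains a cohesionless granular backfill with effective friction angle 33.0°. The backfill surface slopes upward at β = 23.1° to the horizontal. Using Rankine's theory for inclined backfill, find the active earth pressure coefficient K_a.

0.384

K_a = cos β · (cos β − √(cos²β − cos²φ)) / (cos β + √(cos²β − cos²φ)).
cos β = 0.9198, cos φ = 0.8387, √(cos²β − cos²φ) = 0.3778.
K_a = 0.9198 × (0.9198 − 0.3778)/(0.9198 + 0.3778) = 0.3843.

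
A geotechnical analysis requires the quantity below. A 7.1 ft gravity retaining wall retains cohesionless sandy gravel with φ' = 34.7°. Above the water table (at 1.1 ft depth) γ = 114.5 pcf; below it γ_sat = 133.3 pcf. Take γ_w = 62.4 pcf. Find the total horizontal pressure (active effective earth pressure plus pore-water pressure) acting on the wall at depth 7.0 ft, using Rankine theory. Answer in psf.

518 psf

K_a = (1 − sin φ)/(1 + sin φ) = 0.2745.
γ' = 133.3 − 62.4 = 70.90 pcf.
Effective vertical stress at 7.0 ft: σ'_v = 114.5×1.1 + 70.90×5.90 = 544.3 psf.
σ'_h = K_a σ'_v = 0.2745 × 544.3 = 149.4 psf; u = γ_w × 5.90 = 368.2 psf.
Total σ_h = 149.4 + 368.2 = 517.5 psf.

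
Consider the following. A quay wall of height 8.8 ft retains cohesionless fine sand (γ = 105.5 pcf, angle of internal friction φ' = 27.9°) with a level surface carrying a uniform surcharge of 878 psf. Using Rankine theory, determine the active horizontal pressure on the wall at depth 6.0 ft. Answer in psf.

K_a = (1 − sin φ)/(1 + sin φ) = 0.3625.
σ_v = γz + q = 105.5 × 6.0 + 878 = 1511 psf.
σ_h = K_a σ_v = 0.3625 × 1511 = 547.7 psf.

548 psf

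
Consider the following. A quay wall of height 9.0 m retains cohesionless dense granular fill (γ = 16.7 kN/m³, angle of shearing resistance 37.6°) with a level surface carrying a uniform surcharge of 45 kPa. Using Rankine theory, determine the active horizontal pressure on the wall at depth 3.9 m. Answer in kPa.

K_a = (1 − sin φ)/(1 + sin φ) = 0.2421.
σ_v = γz + q = 16.7 × 3.9 + 45 = 110.1 kPa.
σ_h = K_a σ_v = 0.2421 × 110.1 = 26.67 kPa.

26.7 kPa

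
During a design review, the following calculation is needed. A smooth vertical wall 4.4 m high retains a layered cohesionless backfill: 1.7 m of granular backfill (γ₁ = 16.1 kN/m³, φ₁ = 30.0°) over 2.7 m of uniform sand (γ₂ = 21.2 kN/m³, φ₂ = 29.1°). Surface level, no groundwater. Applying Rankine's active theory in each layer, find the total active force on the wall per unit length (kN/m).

60.0 kN/m

K_a1 = tan²(45°−30.0°/2) = 0.3333; K_a2 = tan²(45°−29.1°/2) = 0.3456.
Layer 1: σ at base = K_a1 γ₁ h₁ = 9.123 kPa; P₁ = ½×9.123×1.7 = 7.755.
Layer 2: σ_v at top = γ₁h₁ = 27.37; σ_h top = K_a2×27.37 = 9.459; σ_h base = K_a2×(27.37+21.2×2.7) = 29.24.
P₂ = ½(9.459+29.24)×2.7 = 52.24. Total P_a = 7.755+52.24 = 60.00 kN/m.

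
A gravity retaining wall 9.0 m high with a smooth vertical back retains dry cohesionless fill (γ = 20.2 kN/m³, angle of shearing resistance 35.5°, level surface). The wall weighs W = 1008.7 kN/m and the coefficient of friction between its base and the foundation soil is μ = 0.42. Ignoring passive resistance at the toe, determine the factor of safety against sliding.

K_a = tan²(45° − 35.5°/2) = 0.2653.
P_a = ½K_aγH² = 0.5×0.2653×20.2×9.0² = 217.0 kN/m, acting at H/3 = 3.000 m above the base.
FS_sliding = μW / P_a = 0.42×1008.7 / 217.0 = 1.952.

1.95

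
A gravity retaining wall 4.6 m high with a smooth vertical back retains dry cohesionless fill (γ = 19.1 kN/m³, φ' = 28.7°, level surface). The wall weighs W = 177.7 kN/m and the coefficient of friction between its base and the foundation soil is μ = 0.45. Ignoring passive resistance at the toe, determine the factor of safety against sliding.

1.13

K_a = tan²(45° − 28.7°/2) = 0.3511.
P_a = ½K_aγH² = 0.5×0.3511×19.1×4.6² = 70.96 kN/m, acting at H/3 = 1.533 m above the base.
FS_sliding = μW / P_a = 0.45×177.7 / 70.96 = 1.127.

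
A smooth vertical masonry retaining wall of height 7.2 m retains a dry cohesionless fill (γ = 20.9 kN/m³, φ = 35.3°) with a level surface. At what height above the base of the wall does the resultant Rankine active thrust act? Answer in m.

2.40 m

K_a = 0.2675.
The pressure distribution is triangular, so the resultant acts at H/3 above the base = 7.2/3 = 2.400 m.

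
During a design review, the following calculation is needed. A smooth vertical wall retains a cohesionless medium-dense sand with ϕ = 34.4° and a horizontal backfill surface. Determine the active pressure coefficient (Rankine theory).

0.278

K_a = (1 − sin φ)/(1 + sin φ) = (1 − sin 34.4°)/(1 + sin 34.4°) = 0.2780.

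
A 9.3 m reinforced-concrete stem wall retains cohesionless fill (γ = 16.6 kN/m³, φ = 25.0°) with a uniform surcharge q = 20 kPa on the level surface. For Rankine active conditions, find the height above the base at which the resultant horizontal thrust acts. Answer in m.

3.42 m

K_a = 0.4059.
Triangular part P₁ = ½K_aγH² = 291.4 at H/3 = 3.100 m; rectangular part P₂ = K_a q H = 75.49 at H/2 = 4.650 m.
ȳ = (P₁·3.100 + P₂·4.650)/(P₁+P₂) = 3.419 m.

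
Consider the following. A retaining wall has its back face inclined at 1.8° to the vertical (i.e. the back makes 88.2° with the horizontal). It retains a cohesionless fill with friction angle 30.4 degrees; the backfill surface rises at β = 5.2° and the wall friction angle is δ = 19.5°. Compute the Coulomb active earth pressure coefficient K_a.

K_a = sin²(α+φ) / [sin²α · sin(α−δ) · (1 + √{sin(φ+δ)sin(φ−β) / (sin(α−δ)sin(α+β))})²].
With α = 88.2°, φ = 30.4°, δ = 19.5°, β = 5.2°: K_a = 0.3269.

0.327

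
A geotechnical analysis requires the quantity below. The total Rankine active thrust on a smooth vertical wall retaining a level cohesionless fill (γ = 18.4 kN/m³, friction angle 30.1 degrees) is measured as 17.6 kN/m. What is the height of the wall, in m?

K_a = 0.3320. P_a = ½ K_a γ H² ⇒ H = √(2P_a/(K_a γ)).
H = √(2×17.6/(0.3320×18.4)) = 2.400 m.

2.40 m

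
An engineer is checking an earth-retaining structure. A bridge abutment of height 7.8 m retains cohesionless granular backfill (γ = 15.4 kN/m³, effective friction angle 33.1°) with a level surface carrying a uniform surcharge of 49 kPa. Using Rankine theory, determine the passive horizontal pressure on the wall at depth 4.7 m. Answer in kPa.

K_p = (1 + sin φ)/(1 − sin φ) = 3.406.
σ_v = γz + q = 15.4 × 4.7 + 49 = 121.4 kPa.
σ_h = K_p σ_v = 3.406 × 121.4 = 413.5 kPa.

413 kPa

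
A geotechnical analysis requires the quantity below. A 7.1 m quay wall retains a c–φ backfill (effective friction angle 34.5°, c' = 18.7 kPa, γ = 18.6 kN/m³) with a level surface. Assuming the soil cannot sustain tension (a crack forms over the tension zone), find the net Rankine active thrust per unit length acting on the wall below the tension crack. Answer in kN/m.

27.7 kN/m

K_a = 0.2768; √K_a = 0.5261.
Tension-crack depth z_c = 2c/(γ√K_a) = 2×18.7/(18.6×0.5261) = 3.822 m.
σ_a at base = K_a γ H − 2c√K_a = 0.2768×18.6×7.1 − 2×18.7×0.5261 = 16.88 kPa.
P_a = ½ × 16.88 × (H − z_c) = 0.5×16.88×3.278 = 27.66 kN/m.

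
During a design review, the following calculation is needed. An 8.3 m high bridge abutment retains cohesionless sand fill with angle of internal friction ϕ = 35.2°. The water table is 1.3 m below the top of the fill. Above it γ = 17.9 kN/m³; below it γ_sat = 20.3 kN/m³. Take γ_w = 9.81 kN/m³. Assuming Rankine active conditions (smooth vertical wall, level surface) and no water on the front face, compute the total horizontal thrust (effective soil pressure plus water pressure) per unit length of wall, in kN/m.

K_a = tan²(45° − φ/2) = 0.2687.
γ' = 20.3 − 9.81 = 10.49 kN/m³. Depth below WT = 7.0 m.
σ'_h at WT = K_a γ d_w = 6.252 kPa; at base = 6.252 + K_a γ' × 7.0 = 25.98 kPa.
P₁ (0–1.3 m) = ½×6.252×1.3 = 4.064. P₂ (1.3–8.3 m) = ½(6.252+25.98)×7.0 = 112.8.
P_w = ½ γ_w h₂² = 0.5×9.81×7.0² = 240.3. Total = 4.064+112.8+240.3 = 357.2 kN/m.

357 kN/m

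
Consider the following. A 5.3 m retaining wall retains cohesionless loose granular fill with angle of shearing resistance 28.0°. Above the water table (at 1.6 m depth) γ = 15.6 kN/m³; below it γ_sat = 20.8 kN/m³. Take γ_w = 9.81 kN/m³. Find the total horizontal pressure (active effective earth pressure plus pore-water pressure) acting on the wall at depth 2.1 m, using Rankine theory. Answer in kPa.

15.9 kPa

K_a = (1 − sin φ)/(1 + sin φ) = 0.3610.
γ' = 20.8 − 9.81 = 10.99 kN/m³.
Effective vertical stress at 2.1 m: σ'_v = 15.6×1.6 + 10.99×0.500 = 30.46 kPa.
σ'_h = K_a σ'_v = 0.3610 × 30.46 = 11.00 kPa; u = γ_w × 0.500 = 4.905 kPa.
Total σ_h = 11.00 + 4.905 = 15.90 kPa.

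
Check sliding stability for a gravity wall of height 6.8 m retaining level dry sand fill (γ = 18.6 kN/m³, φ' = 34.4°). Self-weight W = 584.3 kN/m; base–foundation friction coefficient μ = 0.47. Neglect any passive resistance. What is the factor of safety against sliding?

K_a = tan²(45° − 34.4°/2) = 0.2780.
P_a = ½K_aγH² = 0.5×0.2780×18.6×6.8² = 119.5 kN/m, acting at H/3 = 2.267 m above the base.
FS_sliding = μW / P_a = 0.47×584.3 / 119.5 = 2.297.

2.30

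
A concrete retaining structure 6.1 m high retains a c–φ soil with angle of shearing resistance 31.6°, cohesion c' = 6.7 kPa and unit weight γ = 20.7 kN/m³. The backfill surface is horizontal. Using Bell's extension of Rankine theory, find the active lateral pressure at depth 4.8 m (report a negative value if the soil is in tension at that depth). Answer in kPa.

K_a = (1 − sin φ)/(1 + sin φ) = 0.3123.
σ_a = K_a γ z − 2c√K_a = 0.3123×20.7×4.8 − 2×6.7×0.5589 = 23.55 kPa.

23.5 kPa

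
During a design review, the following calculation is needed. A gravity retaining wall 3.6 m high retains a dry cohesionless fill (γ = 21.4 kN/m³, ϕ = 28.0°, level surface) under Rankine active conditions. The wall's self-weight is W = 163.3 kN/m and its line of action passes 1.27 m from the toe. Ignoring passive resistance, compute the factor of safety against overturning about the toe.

K_a = tan²(45° − 28.0°/2) = 0.3610.
P_a = ½K_aγH² = 0.5×0.3610×21.4×3.6² = 50.07 kN/m, acting at H/3 = 1.200 m above the base.
Overturning moment M_o = P_a × H/3 = 50.07 × 1.200 = 60.08.
Resisting moment M_r = W × 1.27 = 163.3 × 1.27 = 207.4.
FS_overturning = M_r/M_o = 207.4/60.08 = 3.452.

3.45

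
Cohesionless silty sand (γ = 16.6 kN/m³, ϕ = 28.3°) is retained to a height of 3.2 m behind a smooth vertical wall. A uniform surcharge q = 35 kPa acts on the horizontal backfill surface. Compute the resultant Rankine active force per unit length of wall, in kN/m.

K_a = tan²(45° − φ/2) = 0.3568.
Soil triangle: ½ K_a γ H² = 0.5×0.3568×16.6×3.2² = 30.32 kN/m.
Surcharge rectangle: K_a q H = 0.3568×35×3.2 = 39.96 kN/m.
Total = 30.32 + 39.96 = 70.28 kN/m.

70.3 kN/m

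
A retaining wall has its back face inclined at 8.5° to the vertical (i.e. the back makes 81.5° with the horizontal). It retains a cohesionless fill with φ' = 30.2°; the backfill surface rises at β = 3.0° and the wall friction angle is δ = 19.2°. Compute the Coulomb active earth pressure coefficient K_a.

0.376

K_a = sin²(α+φ) / [sin²α · sin(α−δ) · (1 + √{sin(φ+δ)sin(φ−β) / (sin(α−δ)sin(α+β))})²].
With α = 81.5°, φ = 30.2°, δ = 19.2°, β = 3.0°: K_a = 0.3763.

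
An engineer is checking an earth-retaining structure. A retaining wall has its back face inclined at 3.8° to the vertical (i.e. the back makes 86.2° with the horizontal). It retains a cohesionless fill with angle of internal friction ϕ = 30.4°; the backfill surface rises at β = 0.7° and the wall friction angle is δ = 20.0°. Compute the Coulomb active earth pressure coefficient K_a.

K_a = sin²(α+φ) / [sin²α · sin(α−δ) · (1 + √{sin(φ+δ)sin(φ−β) / (sin(α−δ)sin(α+β))})²].
With α = 86.2°, φ = 30.4°, δ = 20.0°, β = 0.7°: K_a = 0.3238.

0.324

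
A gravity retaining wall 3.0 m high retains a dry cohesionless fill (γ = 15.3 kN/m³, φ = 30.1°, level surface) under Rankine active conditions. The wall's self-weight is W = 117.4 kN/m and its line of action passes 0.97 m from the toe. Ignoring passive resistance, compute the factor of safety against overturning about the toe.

K_a = tan²(45° − 30.1°/2) = 0.3320.
P_a = ½K_aγH² = 0.5×0.3320×15.3×3.0² = 22.86 kN/m, acting at H/3 = 1.000 m above the base.
Overturning moment M_o = P_a × H/3 = 22.86 × 1.000 = 22.86.
Resisting moment M_r = W × 0.97 = 117.4 × 0.97 = 113.9.
FS_overturning = M_r/M_o = 113.9/22.86 = 4.982.

4.98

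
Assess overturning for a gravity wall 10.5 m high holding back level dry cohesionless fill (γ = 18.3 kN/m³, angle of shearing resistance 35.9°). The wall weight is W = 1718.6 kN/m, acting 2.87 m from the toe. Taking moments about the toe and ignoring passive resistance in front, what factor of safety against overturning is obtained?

5.36

K_a = tan²(45° − 35.9°/2) = 0.2607.
P_a = ½K_aγH² = 0.5×0.2607×18.3×10.5² = 263.0 kN/m, acting at H/3 = 3.500 m above the base.
Overturning moment M_o = P_a × H/3 = 263.0 × 3.500 = 920.6.
Resisting moment M_r = W × 2.87 = 1718.6 × 2.87 = 4932.
FS_overturning = M_r/M_o = 4932/920.6 = 5.358.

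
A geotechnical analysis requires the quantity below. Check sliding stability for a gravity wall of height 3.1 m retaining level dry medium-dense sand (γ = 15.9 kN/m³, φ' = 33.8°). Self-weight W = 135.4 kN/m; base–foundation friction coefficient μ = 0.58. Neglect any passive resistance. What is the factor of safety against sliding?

K_a = tan²(45° − 33.8°/2) = 0.2851.
P_a = ½K_aγH² = 0.5×0.2851×15.9×3.1² = 21.78 kN/m, acting at H/3 = 1.033 m above the base.
FS_sliding = μW / P_a = 0.58×135.4 / 21.78 = 3.605.

3.61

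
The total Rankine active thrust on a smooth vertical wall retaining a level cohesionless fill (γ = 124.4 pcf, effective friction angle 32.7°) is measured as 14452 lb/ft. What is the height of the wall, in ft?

K_a = 0.2985. P_a = ½ K_a γ H² ⇒ H = √(2P_a/(K_a γ)).
H = √(2×14452/(0.2985×124.4)) = 27.90 ft.

27.9 ft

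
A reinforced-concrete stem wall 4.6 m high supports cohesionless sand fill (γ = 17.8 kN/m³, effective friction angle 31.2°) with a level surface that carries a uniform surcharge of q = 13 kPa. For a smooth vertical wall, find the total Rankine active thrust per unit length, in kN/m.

78.8 kN/m

K_a = tan²(45° − φ/2) = 0.3175.
Soil triangle: ½ K_a γ H² = 0.5×0.3175×17.8×4.6² = 59.79 kN/m.
Surcharge rectangle: K_a q H = 0.3175×13×4.6 = 18.99 kN/m.
Total = 59.79 + 18.99 = 78.78 kN/m.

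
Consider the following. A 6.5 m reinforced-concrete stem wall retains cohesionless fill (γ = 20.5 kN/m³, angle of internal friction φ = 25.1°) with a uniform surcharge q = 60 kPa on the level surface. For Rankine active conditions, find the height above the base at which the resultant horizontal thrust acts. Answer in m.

2.68 m

K_a = 0.4043.
Triangular part P₁ = ½K_aγH² = 175.1 at H/3 = 2.167 m; rectangular part P₂ = K_a q H = 157.7 at H/2 = 3.250 m.
ȳ = (P₁·2.167 + P₂·3.250)/(P₁+P₂) = 2.680 m.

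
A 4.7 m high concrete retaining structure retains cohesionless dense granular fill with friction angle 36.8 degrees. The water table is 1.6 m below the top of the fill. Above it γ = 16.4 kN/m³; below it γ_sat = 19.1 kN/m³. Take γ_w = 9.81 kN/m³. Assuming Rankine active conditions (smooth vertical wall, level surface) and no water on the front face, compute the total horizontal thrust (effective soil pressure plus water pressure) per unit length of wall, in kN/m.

K_a = tan²(45° − φ/2) = 0.2508.
γ' = 19.1 − 9.81 = 9.290 kN/m³. Depth below WT = 3.1 m.
σ'_h at WT = K_a γ d_w = 6.580 kPa; at base = 6.580 + K_a γ' × 3.1 = 13.80 kPa.
P₁ (0–1.6 m) = ½×6.580×1.6 = 5.264. P₂ (1.6–4.7 m) = ½(6.580+13.80)×3.1 = 31.59.
P_w = ½ γ_w h₂² = 0.5×9.81×3.1² = 47.14. Total = 5.264+31.59+47.14 = 83.99 kN/m.

84.0 kN/m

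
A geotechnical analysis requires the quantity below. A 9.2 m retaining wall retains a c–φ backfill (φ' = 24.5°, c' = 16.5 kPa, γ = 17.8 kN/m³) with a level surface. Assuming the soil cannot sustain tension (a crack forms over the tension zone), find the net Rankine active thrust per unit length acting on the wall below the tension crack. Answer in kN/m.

K_a = 0.4137; √K_a = 0.6432.
Tension-crack depth z_c = 2c/(γ√K_a) = 2×16.5/(17.8×0.6432) = 2.882 m.
σ_a at base = K_a γ H − 2c√K_a = 0.4137×17.8×9.2 − 2×16.5×0.6432 = 46.53 kPa.
P_a = ½ × 46.53 × (H − z_c) = 0.5×46.53×6.318 = 147.0 kN/m.

147 kN/m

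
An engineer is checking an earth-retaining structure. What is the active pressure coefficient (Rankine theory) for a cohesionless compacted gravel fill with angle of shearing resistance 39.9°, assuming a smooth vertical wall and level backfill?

K_a = (1 − sin φ)/(1 + sin φ) = (1 − sin 39.9°)/(1 + sin 39.9°) = 0.2184.

0.218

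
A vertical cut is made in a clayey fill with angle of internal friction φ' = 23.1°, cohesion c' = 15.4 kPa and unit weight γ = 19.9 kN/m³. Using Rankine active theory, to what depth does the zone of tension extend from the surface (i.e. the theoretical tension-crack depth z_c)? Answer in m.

2.34 m

K_a = tan²(45° − 23.1°/2) = 0.4364; √K_a = 0.6606.
The active pressure is zero where K_a γ z = 2c√K_a, so z_c = 2c/(γ√K_a) = 2×15.4/(19.9×0.6606) = 2.343 m.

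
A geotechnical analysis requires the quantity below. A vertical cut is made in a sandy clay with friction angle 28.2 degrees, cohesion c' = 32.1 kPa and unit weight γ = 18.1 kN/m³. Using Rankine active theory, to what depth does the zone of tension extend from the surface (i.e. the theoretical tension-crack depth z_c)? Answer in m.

K_a = tan²(45° − 28.2°/2) = 0.3582; √K_a = 0.5985.
The active pressure is zero where K_a γ z = 2c√K_a, so z_c = 2c/(γ√K_a) = 2×32.1/(18.1×0.5985) = 5.927 m.

5.93 m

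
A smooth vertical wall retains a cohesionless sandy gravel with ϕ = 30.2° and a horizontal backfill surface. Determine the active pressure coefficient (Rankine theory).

K_a = (1 − sin φ)/(1 + sin φ) = (1 − sin 30.2°)/(1 + sin 30.2°) = 0.3307.

0.331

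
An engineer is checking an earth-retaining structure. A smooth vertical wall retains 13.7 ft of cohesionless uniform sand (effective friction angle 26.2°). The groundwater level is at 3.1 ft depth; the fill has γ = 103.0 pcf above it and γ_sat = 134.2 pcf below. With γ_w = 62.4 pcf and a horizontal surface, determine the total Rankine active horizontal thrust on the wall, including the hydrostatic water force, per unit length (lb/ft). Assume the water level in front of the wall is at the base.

K_a = tan²(45° − φ/2) = 0.3874.
γ' = 134.2 − 62.4 = 71.80 pcf. Depth below WT = 10.6 ft.
σ'_h at WT = K_a γ d_w = 123.7 psf; at base = 123.7 + K_a γ' × 10.6 = 418.6 psf.
P₁ (0–3.1 ft) = ½×123.7×3.1 = 191.7. P₂ (3.1–13.7 ft) = ½(123.7+418.6)×10.6 = 2874.
P_w = ½ γ_w h₂² = 0.5×62.4×10.6² = 3506. Total = 191.7+2874+3506 = 6572 lb/ft.

6570 lb/ft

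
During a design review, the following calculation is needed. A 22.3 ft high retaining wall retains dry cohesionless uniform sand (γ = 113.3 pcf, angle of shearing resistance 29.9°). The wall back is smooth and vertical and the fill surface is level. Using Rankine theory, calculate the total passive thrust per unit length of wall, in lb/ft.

K_p = tan²(45° + φ/2) = 2.988.
P_p = ½ K_p γ H² = 0.5 × 2.988 × 113.3 × 22.3² = 84170 lb/ft.

84200 lb/ft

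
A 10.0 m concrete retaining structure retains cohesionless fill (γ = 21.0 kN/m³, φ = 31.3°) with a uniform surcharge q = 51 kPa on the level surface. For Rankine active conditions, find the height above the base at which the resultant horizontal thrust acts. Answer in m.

K_a = 0.3162.
Triangular part P₁ = ½K_aγH² = 332.0 at H/3 = 3.333 m; rectangular part P₂ = K_a q H = 161.3 at H/2 = 5.000 m.
ȳ = (P₁·3.333 + P₂·5.000)/(P₁+P₂) = 3.878 m.

3.88 m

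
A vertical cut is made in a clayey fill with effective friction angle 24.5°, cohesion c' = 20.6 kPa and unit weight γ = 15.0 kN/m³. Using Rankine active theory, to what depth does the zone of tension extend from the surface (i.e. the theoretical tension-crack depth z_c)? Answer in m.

K_a = tan²(45° − 24.5°/2) = 0.4137; √K_a = 0.6432.
The active pressure is zero where K_a γ z = 2c√K_a, so z_c = 2c/(γ√K_a) = 2×20.6/(15.0×0.6432) = 4.270 m.

4.27 m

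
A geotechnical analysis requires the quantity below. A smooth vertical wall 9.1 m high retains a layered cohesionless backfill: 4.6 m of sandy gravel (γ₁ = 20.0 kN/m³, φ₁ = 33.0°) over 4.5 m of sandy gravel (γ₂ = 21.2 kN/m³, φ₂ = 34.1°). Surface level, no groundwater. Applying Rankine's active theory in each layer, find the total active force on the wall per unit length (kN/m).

239 kN/m

K_a1 = tan²(45°−33.0°/2) = 0.2948; K_a2 = tan²(45°−34.1°/2) = 0.2815.
Layer 1: σ at base = K_a1 γ₁ h₁ = 27.12 kPa; P₁ = ½×27.12×4.6 = 62.38.
Layer 2: σ_v at top = γ₁h₁ = 92.00; σ_h top = K_a2×92.00 = 25.90; σ_h base = K_a2×(92.00+21.2×4.5) = 52.76.
P₂ = ½(25.90+52.76)×4.5 = 177.0. Total P_a = 62.38+177.0 = 239.4 kN/m.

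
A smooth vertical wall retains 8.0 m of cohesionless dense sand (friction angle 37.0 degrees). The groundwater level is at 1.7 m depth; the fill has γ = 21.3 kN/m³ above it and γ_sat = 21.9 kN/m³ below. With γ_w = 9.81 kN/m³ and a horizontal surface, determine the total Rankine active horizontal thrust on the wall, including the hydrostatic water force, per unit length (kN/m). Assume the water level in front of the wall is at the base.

K_a = tan²(45° − φ/2) = 0.2486.
γ' = 21.9 − 9.81 = 12.09 kN/m³. Depth below WT = 6.3 m.
σ'_h at WT = K_a γ d_w = 9.001 kPa; at base = 9.001 + K_a γ' × 6.3 = 27.94 kPa.
P₁ (0–1.7 m) = ½×9.001×1.7 = 7.651. P₂ (1.7–8.0 m) = ½(9.001+27.94)×6.3 = 116.3.
P_w = ½ γ_w h₂² = 0.5×9.81×6.3² = 194.7. Total = 7.651+116.3+194.7 = 318.7 kN/m.

319 kN/m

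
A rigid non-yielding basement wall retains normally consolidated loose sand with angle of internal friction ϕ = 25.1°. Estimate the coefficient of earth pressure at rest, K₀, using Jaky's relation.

0.576

K₀ = 1 − sin φ' = 1 − sin 25.1° = 0.5758.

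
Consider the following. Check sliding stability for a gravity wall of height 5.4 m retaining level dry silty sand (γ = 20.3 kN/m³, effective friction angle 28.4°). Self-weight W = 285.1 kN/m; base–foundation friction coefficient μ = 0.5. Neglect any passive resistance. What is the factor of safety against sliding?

1.36

K_a = tan²(45° − 28.4°/2) = 0.3554.
P_a = ½K_aγH² = 0.5×0.3554×20.3×5.4² = 105.2 kN/m, acting at H/3 = 1.800 m above the base.
FS_sliding = μW / P_a = 0.5×285.1 / 105.2 = 1.355.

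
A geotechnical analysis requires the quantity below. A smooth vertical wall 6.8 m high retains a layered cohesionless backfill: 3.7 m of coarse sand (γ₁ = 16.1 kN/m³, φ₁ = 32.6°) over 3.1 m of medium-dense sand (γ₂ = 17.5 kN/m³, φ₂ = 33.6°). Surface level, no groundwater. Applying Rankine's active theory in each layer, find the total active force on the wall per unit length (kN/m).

110 kN/m

K_a1 = tan²(45°−32.6°/2) = 0.2997; K_a2 = tan²(45°−33.6°/2) = 0.2875.
Layer 1: σ at base = K_a1 γ₁ h₁ = 17.86 kPa; P₁ = ½×17.86×3.7 = 33.03.
Layer 2: σ_v at top = γ₁h₁ = 59.57; σ_h top = K_a2×59.57 = 17.13; σ_h base = K_a2×(59.57+17.5×3.1) = 32.72.
P₂ = ½(17.13+32.72)×3.1 = 77.27. Total P_a = 33.03+77.27 = 110.3 kN/m.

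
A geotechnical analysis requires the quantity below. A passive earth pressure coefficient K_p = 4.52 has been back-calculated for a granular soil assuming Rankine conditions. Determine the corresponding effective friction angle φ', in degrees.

39.6°

K_p = (1+sin φ)/(1−sin φ) ⇒ sin φ = (K_p − 1)/(K_p + 1) = 0.6377.
φ = arcsin(0.6377) = 39.62°.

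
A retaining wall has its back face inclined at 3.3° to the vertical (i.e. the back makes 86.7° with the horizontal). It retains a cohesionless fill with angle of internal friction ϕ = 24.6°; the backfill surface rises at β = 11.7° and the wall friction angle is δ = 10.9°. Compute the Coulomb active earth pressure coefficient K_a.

0.480

K_a = sin²(α+φ) / [sin²α · sin(α−δ) · (1 + √{sin(φ+δ)sin(φ−β) / (sin(α−δ)sin(α+β))})²].
With α = 86.7°, φ = 24.6°, δ = 10.9°, β = 11.7°: K_a = 0.4803.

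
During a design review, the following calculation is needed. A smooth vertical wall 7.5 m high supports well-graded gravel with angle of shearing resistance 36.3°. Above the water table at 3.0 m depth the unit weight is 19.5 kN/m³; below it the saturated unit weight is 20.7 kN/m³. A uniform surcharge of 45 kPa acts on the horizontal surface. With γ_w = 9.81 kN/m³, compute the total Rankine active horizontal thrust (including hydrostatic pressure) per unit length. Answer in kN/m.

304 kN/m

K_a = tan²(45° − φ/2) = 0.2563.
γ' = 20.7 − 9.81 = 10.89 kN/m³. h₂ = H − d_w = 4.5 m.
σ'_h: at surface K_a·q = 11.53; at WT K_a(q+γd_w) = 26.52; at base K_a(q+γd_w+γ'h₂) = 39.08 kPa.
P₁ = ½(11.53+26.52)×3.0 = 57.08; P₂ = ½(26.52+39.08)×4.5 = 147.6; P_w = ½γ_w h₂² = 99.33.
Total = 57.08+147.6+99.33 = 304.0 kN/m.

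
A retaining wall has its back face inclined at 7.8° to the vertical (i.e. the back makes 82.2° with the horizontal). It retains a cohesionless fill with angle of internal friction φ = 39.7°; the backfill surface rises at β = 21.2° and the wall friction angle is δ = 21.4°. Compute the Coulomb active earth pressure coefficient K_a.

0.340

K_a = sin²(α+φ) / [sin²α · sin(α−δ) · (1 + √{sin(φ+δ)sin(φ−β) / (sin(α−δ)sin(α+β))})²].
With α = 82.2°, φ = 39.7°, δ = 21.4°, β = 21.2°: K_a = 0.3404.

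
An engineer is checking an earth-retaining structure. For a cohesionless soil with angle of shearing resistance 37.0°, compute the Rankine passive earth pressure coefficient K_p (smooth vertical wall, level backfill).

K_p = (1 + sin φ)/(1 − sin φ) = tan²(45° + 37.0°/2) = 4.023.

4.02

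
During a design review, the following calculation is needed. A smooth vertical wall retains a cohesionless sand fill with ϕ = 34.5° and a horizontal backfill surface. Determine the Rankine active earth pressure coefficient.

0.277

K_a = (1 − sin φ)/(1 + sin φ) = (1 − sin 34.5°)/(1 + sin 34.5°) = 0.2768.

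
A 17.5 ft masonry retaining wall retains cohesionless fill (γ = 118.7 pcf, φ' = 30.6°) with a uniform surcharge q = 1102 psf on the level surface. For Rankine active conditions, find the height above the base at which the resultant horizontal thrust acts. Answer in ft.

K_a = 0.3253.
Triangular part P₁ = ½K_aγH² = 5913 at H/3 = 5.833 ft; rectangular part P₂ = K_a q H = 6274 at H/2 = 8.750 ft.
ȳ = (P₁·5.833 + P₂·8.750)/(P₁+P₂) = 7.335 ft.

7.33 ft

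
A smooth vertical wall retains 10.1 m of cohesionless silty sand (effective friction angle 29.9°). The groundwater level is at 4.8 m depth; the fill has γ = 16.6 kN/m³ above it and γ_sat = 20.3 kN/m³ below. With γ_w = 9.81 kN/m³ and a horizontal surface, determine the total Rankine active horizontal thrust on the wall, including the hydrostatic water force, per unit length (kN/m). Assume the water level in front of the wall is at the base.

K_a = tan²(45° − φ/2) = 0.3347.
γ' = 20.3 − 9.81 = 10.49 kN/m³. Depth below WT = 5.3 m.
σ'_h at WT = K_a γ d_w = 26.67 kPa; at base = 26.67 + K_a γ' × 5.3 = 45.27 kPa.
P₁ (0–4.8 m) = ½×26.67×4.8 = 64.00. P₂ (4.8–10.1 m) = ½(26.67+45.27)×5.3 = 190.6.
P_w = ½ γ_w h₂² = 0.5×9.81×5.3² = 137.8. Total = 64.00+190.6+137.8 = 392.4 kN/m.

392 kN/m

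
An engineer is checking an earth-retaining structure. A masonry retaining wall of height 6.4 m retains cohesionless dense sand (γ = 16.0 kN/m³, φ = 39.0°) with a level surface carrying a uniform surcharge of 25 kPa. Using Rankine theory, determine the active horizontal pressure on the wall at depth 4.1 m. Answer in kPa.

20.6 kPa

K_a = (1 − sin φ)/(1 + sin φ) = 0.2275.
σ_v = γz + q = 16.0 × 4.1 + 25 = 90.60 kPa.
σ_h = K_a σ_v = 0.2275 × 90.60 = 20.61 kPa.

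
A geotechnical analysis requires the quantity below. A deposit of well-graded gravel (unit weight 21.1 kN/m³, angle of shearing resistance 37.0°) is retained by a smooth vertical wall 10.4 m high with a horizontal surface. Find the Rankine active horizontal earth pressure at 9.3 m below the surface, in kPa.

48.8 kPa

K_a = (1 − sin φ)/(1 + sin φ) = 0.2486.
σ_h = K_a γ z = 0.2486 × 21.1 × 9.3 = 48.78 kPa.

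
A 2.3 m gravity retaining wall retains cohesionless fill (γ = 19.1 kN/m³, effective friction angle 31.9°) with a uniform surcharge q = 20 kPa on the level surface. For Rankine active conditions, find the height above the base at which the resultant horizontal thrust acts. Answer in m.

K_a = 0.3085.
Triangular part P₁ = ½K_aγH² = 15.59 at H/3 = 0.7667 m; rectangular part P₂ = K_a q H = 14.19 at H/2 = 1.150 m.
ȳ = (P₁·0.7667 + P₂·1.150)/(P₁+P₂) = 0.9494 m.

0.949 m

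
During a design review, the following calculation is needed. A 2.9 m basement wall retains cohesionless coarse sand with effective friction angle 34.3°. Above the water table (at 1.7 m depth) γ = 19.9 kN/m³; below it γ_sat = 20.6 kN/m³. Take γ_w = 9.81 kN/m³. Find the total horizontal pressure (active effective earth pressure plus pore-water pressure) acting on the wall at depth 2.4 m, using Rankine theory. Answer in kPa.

K_a = (1 − sin φ)/(1 + sin φ) = 0.2792.
γ' = 20.6 − 9.81 = 10.79 kN/m³.
Effective vertical stress at 2.4 m: σ'_v = 19.9×1.7 + 10.79×0.700 = 41.38 kPa.
σ'_h = K_a σ'_v = 0.2792 × 41.38 = 11.55 kPa; u = γ_w × 0.700 = 6.867 kPa.
Total σ_h = 11.55 + 6.867 = 18.42 kPa.

18.4 kPa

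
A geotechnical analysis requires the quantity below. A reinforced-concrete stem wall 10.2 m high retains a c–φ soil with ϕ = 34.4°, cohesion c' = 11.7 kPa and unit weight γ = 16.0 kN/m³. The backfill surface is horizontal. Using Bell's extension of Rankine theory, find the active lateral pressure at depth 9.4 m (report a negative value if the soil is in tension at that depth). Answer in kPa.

29.5 kPa

K_a = (1 − sin φ)/(1 + sin φ) = 0.2780.
σ_a = K_a γ z − 2c√K_a = 0.2780×16.0×9.4 − 2×11.7×0.5272 = 29.47 kPa.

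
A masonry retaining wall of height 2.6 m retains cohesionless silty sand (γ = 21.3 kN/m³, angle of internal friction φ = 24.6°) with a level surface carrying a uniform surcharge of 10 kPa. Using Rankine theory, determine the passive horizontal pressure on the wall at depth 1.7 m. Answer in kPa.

K_p = (1 + sin φ)/(1 − sin φ) = 2.426.
σ_v = γz + q = 21.3 × 1.7 + 10 = 46.21 kPa.
σ_h = K_p σ_v = 2.426 × 46.21 = 112.1 kPa.

112 kPa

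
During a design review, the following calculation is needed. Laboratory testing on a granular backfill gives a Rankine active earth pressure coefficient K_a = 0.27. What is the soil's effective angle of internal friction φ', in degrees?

35.1°

K_a = tan²(45° − φ/2) ⇒ 45° − φ/2 = arctan(√0.27) = 27.46°.
φ = 2(45° − 27.46°) = 35.09°.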